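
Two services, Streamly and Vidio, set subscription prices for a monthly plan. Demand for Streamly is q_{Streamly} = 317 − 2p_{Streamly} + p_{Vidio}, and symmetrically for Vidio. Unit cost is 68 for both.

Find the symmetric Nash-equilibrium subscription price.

Streamly's profit: π = (p_{Streamly} − 68)(317 − 2p_{Streamly} + p_{Vidio}).
∂π/∂p_{Streamly} = 453 − 4p_{Streamly} + p_{Vidio} = 0 ⇒ p_{Streamly} = 113.25 + 0.25p_{Vidio}.
The game is symmetric, so in equilibrium p_{Vidio} = p_{Streamly}: the reaction function gives 0.75p_{Streamly} = 113.25, hence p_{Streamly} = 151.

151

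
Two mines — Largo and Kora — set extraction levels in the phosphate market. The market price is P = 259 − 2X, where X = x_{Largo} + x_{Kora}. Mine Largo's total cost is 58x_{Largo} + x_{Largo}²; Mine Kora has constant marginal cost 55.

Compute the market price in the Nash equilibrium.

Mine Largo's profit: π = x_{Largo}(259 − 2(x_{Largo} + x_{Kora})) − 58x_{Largo} − x_{Largo}².
∂π/∂x_{Largo} = 201 − 6x_{Largo} − 2x_{Kora} = 0, so x_{Largo} = 33.5 − (1/3)x_{Kora}.
For Kora: ∂π/∂x_{Kora} = 204 − 4x_{Kora} − 2x_{Largo} = 0 ⇒ x_{Kora} = 51 − 0.5x_{Largo}.
Substituting the second reaction function into the first: x_{Largo} = 33.5 − (1/3)(51 − 0.5x_{Largo}), which gives (5/6)x_{Largo} = 16.5 ⇒ x_{Largo} = 19.8.
Then x_{Kora} = 51 − 0.5·19.8 = 41.1.
Equilibrium price: P = 259 − 2·60.9 = 137.2.

137.2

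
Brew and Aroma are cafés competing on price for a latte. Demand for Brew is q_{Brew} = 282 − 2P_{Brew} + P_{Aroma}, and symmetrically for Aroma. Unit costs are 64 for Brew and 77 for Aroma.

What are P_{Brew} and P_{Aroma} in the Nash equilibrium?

138.4, 143.6

Brew's profit: π = (P_{Brew} − 64)(282 − 2P_{Brew} + P_{Aroma}).
∂π/∂P_{Brew} = 410 − 4P_{Brew} + P_{Aroma} = 0 ⇒ P_{Brew} = 102.5 + 0.25P_{Aroma}.
Similarly P_{Aroma} = 109 + 0.25P_{Brew}.
Substituting the second reaction function into the first: P_{Brew} = 102.5 + 0.25(109 + 0.25P_{Brew}), which gives 0.9375P_{Brew} = 129.75 ⇒ P_{Brew} = 138.4.
Then P_{Aroma} = 109 + 0.25·138.4 = 143.6.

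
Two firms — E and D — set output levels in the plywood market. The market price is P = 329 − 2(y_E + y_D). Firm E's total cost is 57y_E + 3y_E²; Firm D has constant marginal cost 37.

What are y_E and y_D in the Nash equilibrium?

14, 66

Firm E's profit: π = y_E(329 − 2(y_E + y_D)) − 57y_E − 3y_E².
∂π/∂y_E = 272 − 10y_E − 2y_D = 0, so y_E = 27.2 − 0.2y_D.
For D: ∂π/∂y_D = 292 − 4y_D − 2y_E = 0 ⇒ y_D = 73 − 0.5y_E.
Substituting the second reaction function into the first: y_E = 27.2 − 0.2(73 − 0.5y_E), which gives 0.9y_E = 12.6 ⇒ y_E = 14.
Then y_D = 73 − 0.5·14 = 66.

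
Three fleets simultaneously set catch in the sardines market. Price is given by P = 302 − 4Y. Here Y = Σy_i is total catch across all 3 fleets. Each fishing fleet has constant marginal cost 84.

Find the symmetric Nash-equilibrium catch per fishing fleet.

13.625

A representative fishing fleet's profit is π_i = y_i(302 − 4Y) − 84y_i, with Y = y_i + Σ_{j≠i} y_j.
First-order condition: 218 − 8y_i − 4Σ_{j≠i} y_j = 0.
With identical fishing fleets, set every y_j = y: then 218 − 8y − 8y = 0, i.e. y = 218/16 = 13.625.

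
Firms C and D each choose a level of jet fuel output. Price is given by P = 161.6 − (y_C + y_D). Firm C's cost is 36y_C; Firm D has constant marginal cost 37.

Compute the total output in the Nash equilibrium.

Firm C's profit: π = y_C(161.6 − (y_C + y_D)) − 36y_C.
∂π/∂y_C = 125.6 − 2y_C − y_D = 0, so y_C = 62.8 − 0.5y_D.
By the same steps for D: y_D = 62.3 − 0.5y_C.
Substituting the second reaction function into the first: y_C = 62.8 − 0.5(62.3 − 0.5y_C), which gives 0.75y_C = 31.65 ⇒ y_C = 42.2.
Then y_D = 62.3 − 0.5·42.2 = 41.2.
Total output: 42.2 + 41.2 = 83.4.

83.4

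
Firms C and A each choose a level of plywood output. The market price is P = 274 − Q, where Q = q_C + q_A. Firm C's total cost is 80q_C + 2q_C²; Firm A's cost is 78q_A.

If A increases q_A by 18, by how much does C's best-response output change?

Firm C's profit: π = q_C(274 − (q_C + q_A)) − 80q_C − 2q_C².
∂π/∂q_C = 194 − 6q_C − q_A = 0, so q_C = 97/3 − (1/6)q_A.
The reaction-function slope is −1/6, so an 18-unit rise in q_A moves q_C by −1/6 × 18 = −3. C's best response falls — the actions are strategic substitutes.

-3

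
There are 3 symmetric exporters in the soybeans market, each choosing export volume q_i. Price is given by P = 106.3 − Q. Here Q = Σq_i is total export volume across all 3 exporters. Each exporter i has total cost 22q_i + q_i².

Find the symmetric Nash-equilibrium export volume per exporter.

A representative exporter's profit is π_i = q_i(106.3 − Q) − 22q_i − q_i², with Q = q_i + Σ_{j≠i} q_j.
First-order condition: 84.3 − 4q_i − Σ_{j≠i} q_j = 0.
Imposing symmetry (q_j = q for all j) turns Σ_{j≠i} q_j into 2q, so 84.3 = 6q and q = 14.05.

14.05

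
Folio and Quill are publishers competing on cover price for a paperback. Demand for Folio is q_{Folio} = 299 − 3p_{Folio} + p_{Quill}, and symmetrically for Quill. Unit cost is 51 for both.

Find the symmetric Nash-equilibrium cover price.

90.4

Folio's profit: π = (p_{Folio} − 51)(299 − 3p_{Folio} + p_{Quill}).
∂π/∂p_{Folio} = 452 − 6p_{Folio} + p_{Quill} = 0 ⇒ p_{Folio} = 226/3 + (1/6)p_{Quill}.
By symmetry p_{Quill} = p_{Folio}; substituting into the reaction function, (5/6)p_{Folio} = 226/3 and p_{Folio} = 90.4.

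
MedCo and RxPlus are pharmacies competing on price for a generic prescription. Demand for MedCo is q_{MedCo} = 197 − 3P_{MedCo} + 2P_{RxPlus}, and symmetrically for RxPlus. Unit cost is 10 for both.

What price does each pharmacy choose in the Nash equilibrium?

56.75

MedCo's profit: π = (P_{MedCo} − 10)(197 − 3P_{MedCo} + 2P_{RxPlus}).
∂π/∂P_{MedCo} = 227 − 6P_{MedCo} + 2P_{RxPlus} = 0 ⇒ P_{MedCo} = 227/6 + (1/3)P_{RxPlus}.
The game is symmetric, so in equilibrium P_{RxPlus} = P_{MedCo}: the reaction function gives (2/3)P_{MedCo} = 227/6, hence P_{MedCo} = 56.75.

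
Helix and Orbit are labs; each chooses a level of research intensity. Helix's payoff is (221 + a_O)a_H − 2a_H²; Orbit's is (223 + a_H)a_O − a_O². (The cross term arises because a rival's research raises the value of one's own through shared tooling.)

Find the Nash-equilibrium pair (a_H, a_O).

95, 159

Expanding Helix's payoff: 221a_H + a_Oa_H − 2a_H².
∂π/∂a_H = 221 + a_O − 4a_H = 0, so a_H = 55.25 + 0.25a_O.
Likewise for Orbit: a_O = 111.5 + 0.5a_H.
Solving the two reaction functions simultaneously: (1 − (0.25)(0.5))a_H = 55.25 + 0.25·111.5, so 0.875a_H = 83.125 and a_H = 95.
Then a_O = 111.5 + 0.5·95 = 159.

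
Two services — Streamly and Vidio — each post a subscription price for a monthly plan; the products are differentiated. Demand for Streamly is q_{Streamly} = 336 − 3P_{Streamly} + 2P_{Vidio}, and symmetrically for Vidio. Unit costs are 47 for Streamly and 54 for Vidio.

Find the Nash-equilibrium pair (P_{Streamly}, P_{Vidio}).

Streamly's profit: π = (P_{Streamly} − 47)(336 − 3P_{Streamly} + 2P_{Vidio}).
∂π/∂P_{Streamly} = 477 − 6P_{Streamly} + 2P_{Vidio} = 0 ⇒ P_{Streamly} = 79.5 + (1/3)P_{Vidio}.
Similarly P_{Vidio} = 83 + (1/3)P_{Streamly}.
Plugging P_{Vidio} into Streamly's best response: P_{Streamly} = 79.5 + (1/3)(83 + (1/3)P_{Streamly}) ⇒ (8/9)P_{Streamly} = 643/6, so P_{Streamly} = 120.5625.
Then P_{Vidio} = 83 + (1/3)·120.5625 = 123.1875.

120.5625, 123.1875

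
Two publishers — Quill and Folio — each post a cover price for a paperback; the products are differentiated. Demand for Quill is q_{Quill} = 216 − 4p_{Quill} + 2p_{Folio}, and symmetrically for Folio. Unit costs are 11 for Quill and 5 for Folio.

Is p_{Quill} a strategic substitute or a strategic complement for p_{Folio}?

Quill's profit: π = (p_{Quill} − 11)(216 − 4p_{Quill} + 2p_{Folio}).
∂π/∂p_{Quill} = 260 − 8p_{Quill} + 2p_{Folio} = 0 ⇒ p_{Quill} = 32.5 + 0.25p_{Folio}.
The best-response slope dp_{Quill}/dp_{Folio} = 0.25 > 0: the reaction function is upward-sloping, so the choices are strategic complements.

strategic complements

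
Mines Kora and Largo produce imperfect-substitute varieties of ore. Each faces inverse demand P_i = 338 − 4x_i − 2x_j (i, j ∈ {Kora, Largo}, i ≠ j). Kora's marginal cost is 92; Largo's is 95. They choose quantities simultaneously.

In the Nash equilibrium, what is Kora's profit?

Mine Kora's profit: π = x_{Kora}(338 − 4x_{Kora} − 2x_{Largo}) − 92x_{Kora}.
∂π/∂x_{Kora} = 246 − 8x_{Kora} − 2x_{Largo} = 0 ⇒ x_{Kora} = 30.75 − 0.25x_{Largo}.
Similarly x_{Largo} = 30.375 − 0.25x_{Kora}.
Plugging x_{Largo} into Kora's best response: x_{Kora} = 30.75 − 0.25(30.375 − 0.25x_{Kora}) ⇒ 0.9375x_{Kora} = 741/32, so x_{Kora} = 24.7.
Then x_{Largo} = 30.375 − 0.25·24.7 = 24.2.
P_{Kora} = 338 − 4·24.7 − 2·24.2 = 190.8.
Profit = (190.8 − 92)·24.7 = 2440.36.

2440.36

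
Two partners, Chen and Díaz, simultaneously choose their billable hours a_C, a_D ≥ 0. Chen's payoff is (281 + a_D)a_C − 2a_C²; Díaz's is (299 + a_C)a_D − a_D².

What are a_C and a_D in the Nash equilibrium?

123, 211

Expanding Chen's payoff: 281a_C + a_Da_C − 2a_C².
∂π/∂a_C = 281 + a_D − 4a_C = 0, so a_C = 70.25 + 0.25a_D.
Likewise for Díaz: a_D = 149.5 + 0.5a_C.
Solving the two reaction functions simultaneously: (1 − (0.25)(0.5))a_C = 70.25 + 0.25·149.5, so 0.875a_C = 107.625 and a_C = 123.
Then a_D = 149.5 + 0.5·123 = 211.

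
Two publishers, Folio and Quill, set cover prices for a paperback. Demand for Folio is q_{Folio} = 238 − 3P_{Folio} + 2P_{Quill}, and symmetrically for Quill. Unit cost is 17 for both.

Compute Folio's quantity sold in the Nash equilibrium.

Folio's profit: π = (P_{Folio} − 17)(238 − 3P_{Folio} + 2P_{Quill}).
∂π/∂P_{Folio} = 289 − 6P_{Folio} + 2P_{Quill} = 0 ⇒ P_{Folio} = 289/6 + (1/3)P_{Quill}.
The game is symmetric, so in equilibrium P_{Quill} = P_{Folio}: the reaction function gives (2/3)P_{Folio} = 289/6, hence P_{Folio} = 72.25.
q_{Folio} = 238 − 3·72.25 + 2·72.25 = 165.75.

165.75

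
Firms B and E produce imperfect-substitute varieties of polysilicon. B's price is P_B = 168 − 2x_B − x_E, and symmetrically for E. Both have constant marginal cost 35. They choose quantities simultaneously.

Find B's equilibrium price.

88.2

Firm B's profit: π = x_B(168 − 2x_B − x_E) − 35x_B.
∂π/∂x_B = 133 − 4x_B − x_E = 0 ⇒ x_B = 33.25 − 0.25x_E.
By symmetry x_E = x_B; substituting into the reaction function, 1.25x_B = 33.25 and x_B = 26.6.
P_B = 168 − 2·26.6 − 26.6 = 88.2.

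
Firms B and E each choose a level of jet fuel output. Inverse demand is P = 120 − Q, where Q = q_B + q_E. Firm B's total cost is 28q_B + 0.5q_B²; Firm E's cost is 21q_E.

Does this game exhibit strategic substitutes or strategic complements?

strategic substitutes

Firm B's profit: π = q_B(120 − (q_B + q_E)) − 28q_B − 0.5q_B².
∂π/∂q_B = 92 − 3q_B − q_E = 0, so q_B = 92/3 − (1/3)q_E.
The best-response slope dq_B/dq_E = −1/3 < 0: the reaction function is downward-sloping, so the choices are strategic substitutes.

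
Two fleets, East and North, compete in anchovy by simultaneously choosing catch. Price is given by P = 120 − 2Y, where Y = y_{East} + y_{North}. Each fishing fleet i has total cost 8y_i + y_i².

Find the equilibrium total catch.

Fishing fleet East's profit: π = y_{East}(120 − 2(y_{East} + y_{North})) − 8y_{East} − y_{East}².
∂π/∂y_{East} = 112 − 6y_{East} − 2y_{North} = 0, so y_{East} = 56/3 − (1/3)y_{North}.
Setting y_{East} = y_{North} in the reaction function: y_{East} = 56/3 − (1/3)y_{East}, so y_{East} = (56/3) / (4/3) = 14.
Total catch: 14 + 14 = 28.

28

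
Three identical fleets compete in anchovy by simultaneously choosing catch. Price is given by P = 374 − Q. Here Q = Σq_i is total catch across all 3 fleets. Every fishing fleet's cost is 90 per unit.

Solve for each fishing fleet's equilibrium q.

A representative fishing fleet's profit is π_i = q_i(374 − Q) − 90q_i, with Q = q_i + Σ_{j≠i} q_j.
First-order condition: 284 − 2q_i − Σ_{j≠i} q_j = 0.
In a symmetric equilibrium every fishing fleet chooses the same q, so Σ_{j≠i} q_j = 2q. The condition becomes 284 − 4q = 0, giving q = 284/4 = 71.

71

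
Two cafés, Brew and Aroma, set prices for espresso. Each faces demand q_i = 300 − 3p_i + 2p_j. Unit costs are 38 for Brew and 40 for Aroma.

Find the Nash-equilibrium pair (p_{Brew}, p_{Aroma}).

103.875, 104.625

Brew's profit: π = (p_{Brew} − 38)(300 − 3p_{Brew} + 2p_{Aroma}).
∂π/∂p_{Brew} = 414 − 6p_{Brew} + 2p_{Aroma} = 0 ⇒ p_{Brew} = 69 + (1/3)p_{Aroma}.
Similarly p_{Aroma} = 70 + (1/3)p_{Brew}.
Substituting the second reaction function into the first: p_{Brew} = 69 + (1/3)(70 + (1/3)p_{Brew}), which gives (8/9)p_{Brew} = 277/3 ⇒ p_{Brew} = 103.875.
Then p_{Aroma} = 70 + (1/3)·103.875 = 104.625.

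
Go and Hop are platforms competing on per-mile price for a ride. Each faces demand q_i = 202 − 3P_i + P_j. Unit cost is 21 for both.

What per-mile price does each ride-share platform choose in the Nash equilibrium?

Go's profit: π = (P_{Go} − 21)(202 − 3P_{Go} + P_{Hop}).
∂π/∂P_{Go} = 265 − 6P_{Go} + P_{Hop} = 0 ⇒ P_{Go} = 265/6 + (1/6)P_{Hop}.
The game is symmetric, so in equilibrium P_{Hop} = P_{Go}: the reaction function gives (5/6)P_{Go} = 265/6, hence P_{Go} = 53.

53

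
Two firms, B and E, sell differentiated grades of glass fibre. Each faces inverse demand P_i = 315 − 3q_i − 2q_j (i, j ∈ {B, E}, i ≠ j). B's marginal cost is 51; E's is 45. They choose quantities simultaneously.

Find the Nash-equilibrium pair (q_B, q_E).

Firm B's profit: π = q_B(315 − 3q_B − 2q_E) − 51q_B.
∂π/∂q_B = 264 − 6q_B − 2q_E = 0 ⇒ q_B = 44 − (1/3)q_E.
Similarly q_E = 45 − (1/3)q_B.
Solving the two reaction functions simultaneously: (1 − (−1/3)(−1/3))q_B = 44 − (1/3)·45, so (8/9)q_B = 29 and q_B = 32.625.
Then q_E = 45 − (1/3)·32.625 = 34.125.

32.625, 34.125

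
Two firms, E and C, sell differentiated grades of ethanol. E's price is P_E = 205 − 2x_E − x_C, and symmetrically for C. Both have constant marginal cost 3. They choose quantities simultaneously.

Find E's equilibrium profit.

3264.32

Firm E's profit: π = x_E(205 − 2x_E − x_C) − 3x_E.
∂π/∂x_E = 202 − 4x_E − x_C = 0 ⇒ x_E = 50.5 − 0.25x_C.
By symmetry x_C = x_E; substituting into the reaction function, 1.25x_E = 50.5 and x_E = 40.4.
P_E = 205 − 2·40.4 − 40.4 = 83.8.
Profit = (83.8 − 3)·40.4 = 3264.32.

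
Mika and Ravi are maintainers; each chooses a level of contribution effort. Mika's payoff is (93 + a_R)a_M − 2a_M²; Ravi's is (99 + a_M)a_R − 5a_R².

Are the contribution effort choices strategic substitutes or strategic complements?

strategic complements

Expanding Mika's payoff: 93a_M + a_Ra_M − 2a_M².
∂π/∂a_M = 93 + a_R − 4a_M = 0, so a_M = 23.25 + 0.25a_R.
The best-response slope da_M/da_R = 0.25 > 0: the reaction function is upward-sloping, so the choices are strategic complements.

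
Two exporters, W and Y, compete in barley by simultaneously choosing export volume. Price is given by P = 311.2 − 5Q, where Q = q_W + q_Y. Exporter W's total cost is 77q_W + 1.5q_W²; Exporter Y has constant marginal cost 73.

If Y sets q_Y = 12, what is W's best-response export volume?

Exporter W's profit: π = q_W(311.2 − 5(q_W + q_Y)) − 77q_W − 1.5q_W².
∂π/∂q_W = 234.2 − 13q_W − 5q_Y = 0, so q_W = 1171/65 − (5/13)q_Y.
At q_Y = 12: q_W = 1171/65 − (5/13)·12 = 13.4.

13.4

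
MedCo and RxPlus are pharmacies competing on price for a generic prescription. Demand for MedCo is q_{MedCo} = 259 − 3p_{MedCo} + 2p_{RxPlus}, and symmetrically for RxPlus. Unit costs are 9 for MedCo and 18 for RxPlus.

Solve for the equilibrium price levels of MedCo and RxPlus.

73.1875, 76.5625

MedCo's profit: π = (p_{MedCo} − 9)(259 − 3p_{MedCo} + 2p_{RxPlus}).
∂π/∂p_{MedCo} = 286 − 6p_{MedCo} + 2p_{RxPlus} = 0 ⇒ p_{MedCo} = 143/3 + (1/3)p_{RxPlus}.
Similarly p_{RxPlus} = 313/6 + (1/3)p_{MedCo}.
Substituting the second reaction function into the first: p_{MedCo} = 143/3 + (1/3)(313/6 + (1/3)p_{MedCo}), which gives (8/9)p_{MedCo} = 1171/18 ⇒ p_{MedCo} = 73.1875.
Then p_{RxPlus} = 313/6 + (1/3)·73.1875 = 76.5625.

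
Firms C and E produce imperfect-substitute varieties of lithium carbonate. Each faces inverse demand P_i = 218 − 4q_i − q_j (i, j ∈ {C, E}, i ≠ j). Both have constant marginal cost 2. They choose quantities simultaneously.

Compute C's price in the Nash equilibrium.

Firm C's profit: π = q_C(218 − 4q_C − q_E) − 2q_C.
∂π/∂q_C = 216 − 8q_C − q_E = 0 ⇒ q_C = 27 − 0.125q_E.
By symmetry q_E = q_C; substituting into the reaction function, 1.125q_C = 27 and q_C = 24.
P_C = 218 − 4·24 − 24 = 98.

98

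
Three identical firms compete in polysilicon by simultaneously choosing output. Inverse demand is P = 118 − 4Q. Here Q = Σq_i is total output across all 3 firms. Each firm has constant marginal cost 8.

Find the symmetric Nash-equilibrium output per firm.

A representative firm's profit is π_i = q_i(118 − 4Q) − 8q_i, with Q = q_i + Σ_{j≠i} q_j.
First-order condition: 110 − 8q_i − 4Σ_{j≠i} q_j = 0.
In a symmetric equilibrium every firm chooses the same q, so Σ_{j≠i} q_j = 2q. The condition becomes 110 − 16q = 0, giving q = 110/16 = 6.875.

6.875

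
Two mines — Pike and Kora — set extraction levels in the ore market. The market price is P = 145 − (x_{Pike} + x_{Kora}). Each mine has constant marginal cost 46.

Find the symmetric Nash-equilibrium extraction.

Mine Pike's profit: π = x_{Pike}(145 − (x_{Pike} + x_{Kora})) − 46x_{Pike}.
∂π/∂x_{Pike} = 99 − 2x_{Pike} − x_{Kora} = 0, so x_{Pike} = 49.5 − 0.5x_{Kora}.
By symmetry x_{Kora} = x_{Pike}; substituting into the reaction function, 1.5x_{Pike} = 49.5 and x_{Pike} = 33.

33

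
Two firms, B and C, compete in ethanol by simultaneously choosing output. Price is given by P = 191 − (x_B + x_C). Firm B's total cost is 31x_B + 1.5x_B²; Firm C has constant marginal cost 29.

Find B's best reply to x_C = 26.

Firm B's profit: π = x_B(191 − (x_B + x_C)) − 31x_B − 1.5x_B².
∂π/∂x_B = 160 − 5x_B − x_C = 0, so x_B = 32 − 0.2x_C.
At x_C = 26: x_B = 32 − 0.2·26 = 26.8.

26.8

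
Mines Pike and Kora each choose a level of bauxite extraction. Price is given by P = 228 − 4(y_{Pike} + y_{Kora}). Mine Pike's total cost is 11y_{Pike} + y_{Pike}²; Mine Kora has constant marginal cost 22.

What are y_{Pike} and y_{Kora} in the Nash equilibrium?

Mine Pike's profit: π = y_{Pike}(228 − 4(y_{Pike} + y_{Kora})) − 11y_{Pike} − y_{Pike}².
∂π/∂y_{Pike} = 217 − 10y_{Pike} − 4y_{Kora} = 0, so y_{Pike} = 21.7 − 0.4y_{Kora}.
For Kora: ∂π/∂y_{Kora} = 206 − 8y_{Kora} − 4y_{Pike} = 0 ⇒ y_{Kora} = 25.75 − 0.5y_{Pike}.
Solving the two reaction functions simultaneously: (1 − (−0.4)(−0.5))y_{Pike} = 21.7 − 0.4·25.75, so 0.8y_{Pike} = 11.4 and y_{Pike} = 14.25.
Then y_{Kora} = 25.75 − 0.5·14.25 = 18.625.

14.25, 18.625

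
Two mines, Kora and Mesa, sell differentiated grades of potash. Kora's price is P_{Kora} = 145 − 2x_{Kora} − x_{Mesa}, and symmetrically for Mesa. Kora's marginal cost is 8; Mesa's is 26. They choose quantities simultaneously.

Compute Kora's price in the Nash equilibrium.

Mine Kora's profit: π = x_{Kora}(145 − 2x_{Kora} − x_{Mesa}) − 8x_{Kora}.
∂π/∂x_{Kora} = 137 − 4x_{Kora} − x_{Mesa} = 0 ⇒ x_{Kora} = 34.25 − 0.25x_{Mesa}.
Similarly x_{Mesa} = 29.75 − 0.25x_{Kora}.
Solving the two reaction functions simultaneously: (1 − (−0.25)(−0.25))x_{Kora} = 34.25 − 0.25·29.75, so 0.9375x_{Kora} = 26.8125 and x_{Kora} = 28.6.
Then x_{Mesa} = 29.75 − 0.25·28.6 = 22.6.
P_{Kora} = 145 − 2·28.6 − 22.6 = 65.2.

65.2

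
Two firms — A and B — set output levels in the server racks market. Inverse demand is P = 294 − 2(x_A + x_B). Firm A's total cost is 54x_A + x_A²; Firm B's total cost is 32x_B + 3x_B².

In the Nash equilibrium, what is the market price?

188

Firm A's profit: π = x_A(294 − 2(x_A + x_B)) − 54x_A − x_A².
∂π/∂x_A = 240 − 6x_A − 2x_B = 0, so x_A = 40 − (1/3)x_B.
For B: ∂π/∂x_B = 262 − 10x_B − 2x_A = 0 ⇒ x_B = 26.2 − 0.2x_A.
Substituting the second reaction function into the first: x_A = 40 − (1/3)(26.2 − 0.2x_A), which gives (14/15)x_A = 469/15 ⇒ x_A = 33.5.
Then x_B = 26.2 − 0.2·33.5 = 19.5.
Equilibrium price: P = 294 − 2·53 = 188.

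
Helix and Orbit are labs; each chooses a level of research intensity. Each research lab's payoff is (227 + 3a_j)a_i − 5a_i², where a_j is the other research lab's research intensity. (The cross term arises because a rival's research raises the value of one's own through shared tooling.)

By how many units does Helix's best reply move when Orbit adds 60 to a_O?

Helix's payoff is (227 + 3a_O)a_H − 5a_H².
∂π/∂a_H = 227 + 3a_O − 10a_H = 0, so a_H = 22.7 + 0.3a_O.
The reaction-function slope is 0.3, so a 60-unit rise in a_O moves a_H by 0.3 × 60 = 18. Helix's best response rises — the actions are strategic complements.

18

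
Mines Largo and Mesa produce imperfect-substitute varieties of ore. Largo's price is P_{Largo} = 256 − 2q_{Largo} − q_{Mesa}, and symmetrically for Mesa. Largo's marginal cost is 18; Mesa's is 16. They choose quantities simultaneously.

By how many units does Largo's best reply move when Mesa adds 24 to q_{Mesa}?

-6

Mine Largo's profit: π = q_{Largo}(256 − 2q_{Largo} − q_{Mesa}) − 18q_{Largo}.
∂π/∂q_{Largo} = 238 − 4q_{Largo} − q_{Mesa} = 0 ⇒ q_{Largo} = 59.5 − 0.25q_{Mesa}.
The reaction-function slope is −0.25, so a 24-unit rise in q_{Mesa} moves q_{Largo} by −0.25 × 24 = −6. Largo's best response falls — the actions are strategic substitutes.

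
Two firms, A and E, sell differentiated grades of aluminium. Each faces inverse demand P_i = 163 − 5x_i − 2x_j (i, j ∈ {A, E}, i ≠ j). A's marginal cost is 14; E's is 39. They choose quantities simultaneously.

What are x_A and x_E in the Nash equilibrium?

Firm A's profit: π = x_A(163 − 5x_A − 2x_E) − 14x_A.
∂π/∂x_A = 149 − 10x_A − 2x_E = 0 ⇒ x_A = 14.9 − 0.2x_E.
Similarly x_E = 12.4 − 0.2x_A.
Solving the two reaction functions simultaneously: (1 − (−0.2)(−0.2))x_A = 14.9 − 0.2·12.4, so 0.96x_A = 12.42 and x_A = 12.9375.
Then x_E = 12.4 − 0.2·12.9375 = 9.8125.

12.9375, 9.8125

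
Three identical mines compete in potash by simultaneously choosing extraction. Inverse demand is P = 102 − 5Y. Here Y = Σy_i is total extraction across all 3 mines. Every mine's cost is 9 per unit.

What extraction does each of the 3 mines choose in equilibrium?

A representative mine's profit is π_i = y_i(102 − 5Y) − 9y_i, with Y = y_i + Σ_{j≠i} y_j.
First-order condition: 93 − 10y_i − 5Σ_{j≠i} y_j = 0.
In a symmetric equilibrium every mine chooses the same y, so Σ_{j≠i} y_j = 2y. The condition becomes 93 − 20y = 0, giving y = 93/20 = 4.65.

4.65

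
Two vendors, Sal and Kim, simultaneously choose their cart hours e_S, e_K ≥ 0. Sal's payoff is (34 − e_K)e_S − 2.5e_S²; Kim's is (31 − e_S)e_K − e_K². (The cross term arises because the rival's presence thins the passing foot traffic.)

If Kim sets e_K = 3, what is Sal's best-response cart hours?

Expanding Sal's payoff: 34e_S − e_Ke_S − 2.5e_S².
∂π/∂e_S = 34 − e_K − 5e_S = 0, so e_S = 6.8 − 0.2e_K.
At e_K = 3: e_S = 6.8 − 0.2·3 = 6.2.

6.2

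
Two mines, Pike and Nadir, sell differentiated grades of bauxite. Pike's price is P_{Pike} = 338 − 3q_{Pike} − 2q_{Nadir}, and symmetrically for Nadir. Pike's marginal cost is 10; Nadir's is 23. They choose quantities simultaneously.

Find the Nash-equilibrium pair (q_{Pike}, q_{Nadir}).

Mine Pike's profit: π = q_{Pike}(338 − 3q_{Pike} − 2q_{Nadir}) − 10q_{Pike}.
∂π/∂q_{Pike} = 328 − 6q_{Pike} − 2q_{Nadir} = 0 ⇒ q_{Pike} = 164/3 − (1/3)q_{Nadir}.
Similarly q_{Nadir} = 52.5 − (1/3)q_{Pike}.
Substituting the second reaction function into the first: q_{Pike} = 164/3 − (1/3)(52.5 − (1/3)q_{Pike}), which gives (8/9)q_{Pike} = 223/6 ⇒ q_{Pike} = 41.8125.
Then q_{Nadir} = 52.5 − (1/3)·41.8125 = 38.5625.

41.8125, 38.5625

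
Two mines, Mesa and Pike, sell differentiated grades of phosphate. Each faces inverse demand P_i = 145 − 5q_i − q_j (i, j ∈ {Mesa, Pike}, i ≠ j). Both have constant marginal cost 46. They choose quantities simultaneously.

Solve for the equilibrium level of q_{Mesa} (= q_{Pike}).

9

Mine Mesa's profit: π = q_{Mesa}(145 − 5q_{Mesa} − q_{Pike}) − 46q_{Mesa}.
∂π/∂q_{Mesa} = 99 − 10q_{Mesa} − q_{Pike} = 0 ⇒ q_{Mesa} = 9.9 − 0.1q_{Pike}.
Setting q_{Mesa} = q_{Pike} in the reaction function: q_{Mesa} = 9.9 − 0.1q_{Mesa}, so q_{Mesa} = 9.9 / 1.1 = 9.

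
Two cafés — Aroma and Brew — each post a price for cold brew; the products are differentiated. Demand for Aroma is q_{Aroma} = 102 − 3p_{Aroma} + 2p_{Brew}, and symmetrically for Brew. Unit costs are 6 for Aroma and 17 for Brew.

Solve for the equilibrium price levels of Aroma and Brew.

32.0625, 36.1875

Aroma's profit: π = (p_{Aroma} − 6)(102 − 3p_{Aroma} + 2p_{Brew}).
∂π/∂p_{Aroma} = 120 − 6p_{Aroma} + 2p_{Brew} = 0 ⇒ p_{Aroma} = 20 + (1/3)p_{Brew}.
Similarly p_{Brew} = 25.5 + (1/3)p_{Aroma}.
Plugging p_{Brew} into Aroma's best response: p_{Aroma} = 20 + (1/3)(25.5 + (1/3)p_{Aroma}) ⇒ (8/9)p_{Aroma} = 28.5, so p_{Aroma} = 32.0625.
Then p_{Brew} = 25.5 + (1/3)·32.0625 = 36.1875.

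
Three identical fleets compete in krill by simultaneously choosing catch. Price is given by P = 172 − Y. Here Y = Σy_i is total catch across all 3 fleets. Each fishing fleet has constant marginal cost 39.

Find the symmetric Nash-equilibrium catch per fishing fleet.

A representative fishing fleet's profit is π_i = y_i(172 − Y) − 39y_i, with Y = y_i + Σ_{j≠i} y_j.
First-order condition: 133 − 2y_i − Σ_{j≠i} y_j = 0.
With identical fishing fleets, set every y_j = y: then 133 − 2y − 2y = 0, i.e. y = 133/4 = 33.25.

33.25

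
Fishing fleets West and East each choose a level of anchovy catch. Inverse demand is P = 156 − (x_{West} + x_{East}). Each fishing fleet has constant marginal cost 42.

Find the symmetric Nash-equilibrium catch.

Fishing fleet West's profit: π = x_{West}(156 − (x_{West} + x_{East})) − 42x_{West}.
∂π/∂x_{West} = 114 − 2x_{West} − x_{East} = 0, so x_{West} = 57 − 0.5x_{East}.
Setting x_{West} = x_{East} in the reaction function: x_{West} = 57 − 0.5x_{West}, so x_{West} = 57 / 1.5 = 38.

38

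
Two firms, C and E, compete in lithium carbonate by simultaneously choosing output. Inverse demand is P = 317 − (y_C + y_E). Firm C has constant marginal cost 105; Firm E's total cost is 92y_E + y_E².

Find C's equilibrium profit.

7921

Firm C's profit: π = y_C(317 − (y_C + y_E)) − 105y_C.
∂π/∂y_C = 212 − 2y_C − y_E = 0, so y_C = 106 − 0.5y_E.
For E: ∂π/∂y_E = 225 − 4y_E − y_C = 0 ⇒ y_E = 56.25 − 0.25y_C.
Substituting the second reaction function into the first: y_C = 106 − 0.5(56.25 − 0.25y_C), which gives 0.875y_C = 77.875 ⇒ y_C = 89.
Then y_E = 56.25 − 0.25·89 = 34.
Price P = 317 − 123 = 194.
C's profit: (194 − 105)·89 = 7921.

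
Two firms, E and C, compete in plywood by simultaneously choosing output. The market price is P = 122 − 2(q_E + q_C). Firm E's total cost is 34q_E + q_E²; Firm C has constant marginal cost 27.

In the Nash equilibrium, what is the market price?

66.4

Firm E's profit: π = q_E(122 − 2(q_E + q_C)) − 34q_E − q_E².
∂π/∂q_E = 88 − 6q_E − 2q_C = 0, so q_E = 44/3 − (1/3)q_C.
For C: ∂π/∂q_C = 95 − 4q_C − 2q_E = 0 ⇒ q_C = 23.75 − 0.5q_E.
Solving the two reaction functions simultaneously: (1 − (−1/3)(−0.5))q_E = 44/3 − (1/3)·23.75, so (5/6)q_E = 6.75 and q_E = 8.1.
Then q_C = 23.75 − 0.5·8.1 = 19.7.
Equilibrium price: P = 122 − 2·27.8 = 66.4.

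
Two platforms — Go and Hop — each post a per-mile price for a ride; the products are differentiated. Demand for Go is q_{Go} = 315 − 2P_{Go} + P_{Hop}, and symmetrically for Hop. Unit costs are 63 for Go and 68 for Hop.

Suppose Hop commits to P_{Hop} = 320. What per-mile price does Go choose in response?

190.25

Go's profit: π = (P_{Go} − 63)(315 − 2P_{Go} + P_{Hop}).
∂π/∂P_{Go} = 441 − 4P_{Go} + P_{Hop} = 0 ⇒ P_{Go} = 110.25 + 0.25P_{Hop}.
At P_{Hop} = 320: P_{Go} = 110.25 + 0.25·320 = 190.25.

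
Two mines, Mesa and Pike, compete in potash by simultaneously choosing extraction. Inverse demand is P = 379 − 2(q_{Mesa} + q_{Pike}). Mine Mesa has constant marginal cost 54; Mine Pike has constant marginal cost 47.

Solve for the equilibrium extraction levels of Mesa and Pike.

53, 56.5

Mine Mesa's profit: π = q_{Mesa}(379 − 2(q_{Mesa} + q_{Pike})) − 54q_{Mesa}.
∂π/∂q_{Mesa} = 325 − 4q_{Mesa} − 2q_{Pike} = 0, so q_{Mesa} = 81.25 − 0.5q_{Pike}.
By the same steps for Pike: q_{Pike} = 83 − 0.5q_{Mesa}.
Substituting the second reaction function into the first: q_{Mesa} = 81.25 − 0.5(83 − 0.5q_{Mesa}), which gives 0.75q_{Mesa} = 39.75 ⇒ q_{Mesa} = 53.
Then q_{Pike} = 83 − 0.5·53 = 56.5.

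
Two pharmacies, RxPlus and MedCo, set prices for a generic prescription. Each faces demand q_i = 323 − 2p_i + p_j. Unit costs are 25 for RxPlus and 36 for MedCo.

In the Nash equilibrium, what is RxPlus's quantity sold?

201.6

RxPlus's profit: π = (p_{RxPlus} − 25)(323 − 2p_{RxPlus} + p_{MedCo}).
∂π/∂p_{RxPlus} = 373 − 4p_{RxPlus} + p_{MedCo} = 0 ⇒ p_{RxPlus} = 93.25 + 0.25p_{MedCo}.
Similarly p_{MedCo} = 98.75 + 0.25p_{RxPlus}.
Substituting the second reaction function into the first: p_{RxPlus} = 93.25 + 0.25(98.75 + 0.25p_{RxPlus}), which gives 0.9375p_{RxPlus} = 117.9375 ⇒ p_{RxPlus} = 125.8.
Then p_{MedCo} = 98.75 + 0.25·125.8 = 130.2.
q_{RxPlus} = 323 − 2·125.8 + 130.2 = 201.6.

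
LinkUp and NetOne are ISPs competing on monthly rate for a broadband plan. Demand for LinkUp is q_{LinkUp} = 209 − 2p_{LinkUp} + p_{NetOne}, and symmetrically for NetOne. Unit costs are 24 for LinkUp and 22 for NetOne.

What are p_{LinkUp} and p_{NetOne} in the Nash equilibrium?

85.4, 84.6

LinkUp's profit: π = (p_{LinkUp} − 24)(209 − 2p_{LinkUp} + p_{NetOne}).
∂π/∂p_{LinkUp} = 257 − 4p_{LinkUp} + p_{NetOne} = 0 ⇒ p_{LinkUp} = 64.25 + 0.25p_{NetOne}.
Similarly p_{NetOne} = 63.25 + 0.25p_{LinkUp}.
Substituting the second reaction function into the first: p_{LinkUp} = 64.25 + 0.25(63.25 + 0.25p_{LinkUp}), which gives 0.9375p_{LinkUp} = 80.0625 ⇒ p_{LinkUp} = 85.4.
Then p_{NetOne} = 63.25 + 0.25·85.4 = 84.6.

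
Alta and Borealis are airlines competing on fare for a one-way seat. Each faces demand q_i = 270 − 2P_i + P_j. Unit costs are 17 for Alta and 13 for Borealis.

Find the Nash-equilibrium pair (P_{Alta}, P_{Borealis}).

Alta's profit: π = (P_{Alta} − 17)(270 − 2P_{Alta} + P_{Borealis}).
∂π/∂P_{Alta} = 304 − 4P_{Alta} + P_{Borealis} = 0 ⇒ P_{Alta} = 76 + 0.25P_{Borealis}.
Similarly P_{Borealis} = 74 + 0.25P_{Alta}.
Plugging P_{Borealis} into Alta's best response: P_{Alta} = 76 + 0.25(74 + 0.25P_{Alta}) ⇒ 0.9375P_{Alta} = 94.5, so P_{Alta} = 100.8.
Then P_{Borealis} = 74 + 0.25·100.8 = 99.2.

100.8, 99.2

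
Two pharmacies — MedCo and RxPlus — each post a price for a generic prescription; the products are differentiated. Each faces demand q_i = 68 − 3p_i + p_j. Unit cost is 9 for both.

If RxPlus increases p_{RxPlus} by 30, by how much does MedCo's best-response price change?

MedCo's profit: π = (p_{MedCo} − 9)(68 − 3p_{MedCo} + p_{RxPlus}).
∂π/∂p_{MedCo} = 95 − 6p_{MedCo} + p_{RxPlus} = 0 ⇒ p_{MedCo} = 95/6 + (1/6)p_{RxPlus}.
The reaction-function slope is 1/6, so a 30-unit rise in p_{RxPlus} moves p_{MedCo} by 1/6 × 30 = 5. MedCo's best response rises — the actions are strategic complements.

5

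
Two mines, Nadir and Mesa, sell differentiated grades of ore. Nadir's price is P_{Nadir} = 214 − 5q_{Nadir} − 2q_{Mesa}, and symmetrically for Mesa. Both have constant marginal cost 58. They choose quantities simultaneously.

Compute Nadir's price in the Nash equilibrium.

123

Mine Nadir's profit: π = q_{Nadir}(214 − 5q_{Nadir} − 2q_{Mesa}) − 58q_{Nadir}.
∂π/∂q_{Nadir} = 156 − 10q_{Nadir} − 2q_{Mesa} = 0 ⇒ q_{Nadir} = 15.6 − 0.2q_{Mesa}.
The game is symmetric, so in equilibrium q_{Mesa} = q_{Nadir}: the reaction function gives 1.2q_{Nadir} = 15.6, hence q_{Nadir} = 13.
P_{Nadir} = 214 − 5·13 − 2·13 = 123.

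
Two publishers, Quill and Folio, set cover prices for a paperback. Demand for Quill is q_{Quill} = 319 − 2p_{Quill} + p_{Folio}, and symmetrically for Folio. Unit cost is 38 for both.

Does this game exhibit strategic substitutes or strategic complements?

strategic complements

Quill's profit: π = (p_{Quill} − 38)(319 − 2p_{Quill} + p_{Folio}).
∂π/∂p_{Quill} = 395 − 4p_{Quill} + p_{Folio} = 0 ⇒ p_{Quill} = 98.75 + 0.25p_{Folio}.
The best-response slope dp_{Quill}/dp_{Folio} = 0.25 > 0: the reaction function is upward-sloping, so the choices are strategic complements.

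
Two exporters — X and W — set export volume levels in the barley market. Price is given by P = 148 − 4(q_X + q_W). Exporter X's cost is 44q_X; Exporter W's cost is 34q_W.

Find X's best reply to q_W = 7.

Exporter X's profit: π = q_X(148 − 4(q_X + q_W)) − 44q_X.
∂π/∂q_X = 104 − 8q_X − 4q_W = 0, so q_X = 13 − 0.5q_W.
At q_W = 7: q_X = 13 − 0.5·7 = 9.5.

9.5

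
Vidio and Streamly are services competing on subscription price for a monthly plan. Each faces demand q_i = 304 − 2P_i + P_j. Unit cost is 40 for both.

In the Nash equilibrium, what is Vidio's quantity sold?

176

Vidio's profit: π = (P_{Vidio} − 40)(304 − 2P_{Vidio} + P_{Streamly}).
∂π/∂P_{Vidio} = 384 − 4P_{Vidio} + P_{Streamly} = 0 ⇒ P_{Vidio} = 96 + 0.25P_{Streamly}.
The game is symmetric, so in equilibrium P_{Streamly} = P_{Vidio}: the reaction function gives 0.75P_{Vidio} = 96, hence P_{Vidio} = 128.
q_{Vidio} = 304 − 2·128 + 128 = 176.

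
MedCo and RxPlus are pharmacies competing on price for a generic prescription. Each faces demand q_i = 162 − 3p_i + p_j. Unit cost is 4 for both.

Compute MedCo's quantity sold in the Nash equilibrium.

MedCo's profit: π = (p_{MedCo} − 4)(162 − 3p_{MedCo} + p_{RxPlus}).
∂π/∂p_{MedCo} = 174 − 6p_{MedCo} + p_{RxPlus} = 0 ⇒ p_{MedCo} = 29 + (1/6)p_{RxPlus}.
Setting p_{MedCo} = p_{RxPlus} in the reaction function: p_{MedCo} = 29 + (1/6)p_{MedCo}, so p_{MedCo} = 29 / (5/6) = 34.8.
q_{MedCo} = 162 − 3·34.8 + 34.8 = 92.4.

92.4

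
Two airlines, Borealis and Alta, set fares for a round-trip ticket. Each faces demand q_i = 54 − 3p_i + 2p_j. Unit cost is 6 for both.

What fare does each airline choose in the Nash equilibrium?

18

Borealis's profit: π = (p_{Borealis} − 6)(54 − 3p_{Borealis} + 2p_{Alta}).
∂π/∂p_{Borealis} = 72 − 6p_{Borealis} + 2p_{Alta} = 0 ⇒ p_{Borealis} = 12 + (1/3)p_{Alta}.
By symmetry p_{Alta} = p_{Borealis}; substituting into the reaction function, (2/3)p_{Borealis} = 12 and p_{Borealis} = 18.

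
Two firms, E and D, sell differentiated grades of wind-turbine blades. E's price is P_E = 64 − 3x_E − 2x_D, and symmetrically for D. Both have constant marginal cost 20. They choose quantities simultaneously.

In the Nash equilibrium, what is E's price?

Firm E's profit: π = x_E(64 − 3x_E − 2x_D) − 20x_E.
∂π/∂x_E = 44 − 6x_E − 2x_D = 0 ⇒ x_E = 22/3 − (1/3)x_D.
Setting x_E = x_D in the reaction function: x_E = 22/3 − (1/3)x_E, so x_E = (22/3) / (4/3) = 5.5.
P_E = 64 − 3·5.5 − 2·5.5 = 36.5.

36.5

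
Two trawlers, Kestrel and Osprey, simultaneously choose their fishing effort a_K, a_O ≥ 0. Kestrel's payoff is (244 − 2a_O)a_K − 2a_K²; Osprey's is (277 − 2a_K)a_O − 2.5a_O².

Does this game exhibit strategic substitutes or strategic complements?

strategic substitutes

Expanding Kestrel's payoff: 244a_K − 2a_Oa_K − 2a_K².
∂π/∂a_K = 244 − 2a_O − 4a_K = 0, so a_K = 61 − 0.5a_O.
The best-response slope da_K/da_O = −0.5 < 0: the reaction function is downward-sloping, so the choices are strategic substitutes.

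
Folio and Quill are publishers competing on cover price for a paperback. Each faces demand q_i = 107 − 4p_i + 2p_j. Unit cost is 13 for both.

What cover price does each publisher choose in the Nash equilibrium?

Folio's profit: π = (p_{Folio} − 13)(107 − 4p_{Folio} + 2p_{Quill}).
∂π/∂p_{Folio} = 159 − 8p_{Folio} + 2p_{Quill} = 0 ⇒ p_{Folio} = 19.875 + 0.25p_{Quill}.
The game is symmetric, so in equilibrium p_{Quill} = p_{Folio}: the reaction function gives 0.75p_{Folio} = 19.875, hence p_{Folio} = 26.5.

26.5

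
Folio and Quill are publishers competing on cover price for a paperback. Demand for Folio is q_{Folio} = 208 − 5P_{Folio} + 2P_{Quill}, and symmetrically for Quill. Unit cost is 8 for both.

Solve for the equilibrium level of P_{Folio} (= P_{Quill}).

31

Folio's profit: π = (P_{Folio} − 8)(208 − 5P_{Folio} + 2P_{Quill}).
∂π/∂P_{Folio} = 248 − 10P_{Folio} + 2P_{Quill} = 0 ⇒ P_{Folio} = 24.8 + 0.2P_{Quill}.
Setting P_{Folio} = P_{Quill} in the reaction function: P_{Folio} = 24.8 + 0.2P_{Folio}, so P_{Folio} = 24.8 / 0.8 = 31.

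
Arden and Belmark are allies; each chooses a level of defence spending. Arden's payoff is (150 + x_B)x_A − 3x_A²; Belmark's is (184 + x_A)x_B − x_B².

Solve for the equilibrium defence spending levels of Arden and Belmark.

Expanding Arden's payoff: 150x_A + x_Bx_A − 3x_A².
∂π/∂x_A = 150 + x_B − 6x_A = 0, so x_A = 25 + (1/6)x_B.
Likewise for Belmark: x_B = 92 + 0.5x_A.
Solving the two reaction functions simultaneously: (1 − (1/6)(0.5))x_A = 25 + (1/6)·92, so (11/12)x_A = 121/3 and x_A = 44.
Then x_B = 92 + 0.5·44 = 114.

44, 114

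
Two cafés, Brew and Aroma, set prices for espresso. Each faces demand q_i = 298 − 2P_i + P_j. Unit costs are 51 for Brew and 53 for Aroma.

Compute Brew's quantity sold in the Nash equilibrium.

Brew's profit: π = (P_{Brew} − 51)(298 − 2P_{Brew} + P_{Aroma}).
∂π/∂P_{Brew} = 400 − 4P_{Brew} + P_{Aroma} = 0 ⇒ P_{Brew} = 100 + 0.25P_{Aroma}.
Similarly P_{Aroma} = 101 + 0.25P_{Brew}.
Plugging P_{Aroma} into Brew's best response: P_{Brew} = 100 + 0.25(101 + 0.25P_{Brew}) ⇒ 0.9375P_{Brew} = 125.25, so P_{Brew} = 133.6.
Then P_{Aroma} = 101 + 0.25·133.6 = 134.4.
q_{Brew} = 298 − 2·133.6 + 134.4 = 165.2.

165.2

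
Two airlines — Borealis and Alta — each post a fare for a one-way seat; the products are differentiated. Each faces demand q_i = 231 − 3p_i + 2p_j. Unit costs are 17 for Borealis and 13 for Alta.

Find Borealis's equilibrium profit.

8347.6875

Borealis's profit: π = (p_{Borealis} − 17)(231 − 3p_{Borealis} + 2p_{Alta}).
∂π/∂p_{Borealis} = 282 − 6p_{Borealis} + 2p_{Alta} = 0 ⇒ p_{Borealis} = 47 + (1/3)p_{Alta}.
Similarly p_{Alta} = 45 + (1/3)p_{Borealis}.
Plugging p_{Alta} into Borealis's best response: p_{Borealis} = 47 + (1/3)(45 + (1/3)p_{Borealis}) ⇒ (8/9)p_{Borealis} = 62, so p_{Borealis} = 69.75.
Then p_{Alta} = 45 + (1/3)·69.75 = 68.25.
q_{Borealis} = 231 − 3·69.75 + 2·68.25 = 158.25.
Profit = (69.75 − 17)·158.25 = 8347.6875.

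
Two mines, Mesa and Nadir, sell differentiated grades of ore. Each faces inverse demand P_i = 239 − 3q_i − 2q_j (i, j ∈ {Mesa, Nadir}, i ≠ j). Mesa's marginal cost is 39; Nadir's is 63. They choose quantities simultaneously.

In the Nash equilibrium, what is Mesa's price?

118.5

Mine Mesa's profit: π = q_{Mesa}(239 − 3q_{Mesa} − 2q_{Nadir}) − 39q_{Mesa}.
∂π/∂q_{Mesa} = 200 − 6q_{Mesa} − 2q_{Nadir} = 0 ⇒ q_{Mesa} = 100/3 − (1/3)q_{Nadir}.
Similarly q_{Nadir} = 88/3 − (1/3)q_{Mesa}.
Solving the two reaction functions simultaneously: (1 − (−1/3)(−1/3))q_{Mesa} = 100/3 − (1/3)·(88/3), so (8/9)q_{Mesa} = 212/9 and q_{Mesa} = 26.5.
Then q_{Nadir} = 88/3 − (1/3)·26.5 = 20.5.
P_{Mesa} = 239 − 3·26.5 − 2·20.5 = 118.5.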